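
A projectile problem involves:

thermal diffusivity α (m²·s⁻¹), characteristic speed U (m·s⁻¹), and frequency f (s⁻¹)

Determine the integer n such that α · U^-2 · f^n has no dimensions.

Balance the T exponent: (-1)·n from f, plus (-1) − 2·(-1) = 1 from the rest, must sum to zero.
−n + 1 = 0, so n = 1.

1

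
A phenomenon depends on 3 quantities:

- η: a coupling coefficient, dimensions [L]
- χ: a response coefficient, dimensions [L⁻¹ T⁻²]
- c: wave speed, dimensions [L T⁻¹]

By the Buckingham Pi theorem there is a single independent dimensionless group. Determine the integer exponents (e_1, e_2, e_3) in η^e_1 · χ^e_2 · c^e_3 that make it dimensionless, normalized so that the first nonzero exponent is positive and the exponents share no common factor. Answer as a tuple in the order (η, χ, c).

L: e_1·(1) + e_2·(-1) + e_3·(1) = 0
T: e_1·(0) + e_2·(-2) + e_3·(-1) = 0
Solving this homogeneous linear system for the smallest-integer solution (first nonzero entry positive) gives (3, 1, -2).

(3, 1, -2)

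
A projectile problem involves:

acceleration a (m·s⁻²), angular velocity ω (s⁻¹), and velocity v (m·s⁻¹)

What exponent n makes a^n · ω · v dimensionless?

Balance the L exponent: (1)·n from a, plus (0) + (1) = 1 from the rest, must sum to zero.
n + 1 = 0, so n = -1.

-1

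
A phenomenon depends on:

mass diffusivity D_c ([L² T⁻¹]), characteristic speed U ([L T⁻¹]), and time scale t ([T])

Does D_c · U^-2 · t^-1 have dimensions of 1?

Sum the exponent of each base dimension across the product:
  M: [D_c]_M − 2·[U]_M − [t]_M = (0) − 2·(0) − (0) = 0
  L: [D_c]_L − 2·[U]_L − [t]_L = (2) − 2·(1) − (0) = 0
  T: [D_c]_T − 2·[U]_T − [t]_T = (-1) − 2·(-1) − (1) = 0
  Θ: [D_c]_Θ − 2·[U]_Θ − [t]_Θ = (0) − 2·(0) − (0) = 0
All base exponents vanish — dimensionless.

yes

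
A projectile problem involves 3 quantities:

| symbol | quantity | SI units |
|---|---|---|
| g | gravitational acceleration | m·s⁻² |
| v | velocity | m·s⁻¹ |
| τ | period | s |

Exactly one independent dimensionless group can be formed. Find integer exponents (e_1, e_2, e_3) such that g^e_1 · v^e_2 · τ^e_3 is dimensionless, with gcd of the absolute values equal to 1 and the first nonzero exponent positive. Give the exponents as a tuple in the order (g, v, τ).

L: e_1·(1) + e_2·(1) + e_3·(0) = 0
T: e_1·(-2) + e_2·(-1) + e_3·(1) = 0
Solving this homogeneous linear system for the smallest-integer solution (first nonzero entry positive) gives (1, -1, 1).

(1, -1, 1)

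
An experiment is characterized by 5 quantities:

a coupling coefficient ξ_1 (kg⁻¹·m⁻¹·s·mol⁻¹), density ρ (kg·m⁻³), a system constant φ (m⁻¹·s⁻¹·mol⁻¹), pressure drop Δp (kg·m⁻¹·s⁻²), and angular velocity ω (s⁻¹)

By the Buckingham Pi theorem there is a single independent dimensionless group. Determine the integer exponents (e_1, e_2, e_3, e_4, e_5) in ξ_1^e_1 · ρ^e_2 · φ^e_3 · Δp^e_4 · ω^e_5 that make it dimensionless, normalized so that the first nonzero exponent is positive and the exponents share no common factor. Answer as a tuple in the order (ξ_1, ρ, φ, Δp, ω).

M: e_1·(-1) + e_2·(1) + e_3·(0) + e_4·(1) + e_5·(0) = 0
L: e_1·(-1) + e_2·(-3) + e_3·(-1) + e_4·(-1) + e_5·(0) = 0
T: e_1·(1) + e_2·(0) + e_3·(-1) + e_4·(-2) + e_5·(-1) = 0
N: e_1·(-1) + e_2·(0) + e_3·(-1) + e_4·(0) + e_5·(0) = 0
Solving this homogeneous linear system for the smallest-integer solution (first nonzero entry positive) gives (2, -1, -2, 3, -2).

(2, -1, -2, 3, -2)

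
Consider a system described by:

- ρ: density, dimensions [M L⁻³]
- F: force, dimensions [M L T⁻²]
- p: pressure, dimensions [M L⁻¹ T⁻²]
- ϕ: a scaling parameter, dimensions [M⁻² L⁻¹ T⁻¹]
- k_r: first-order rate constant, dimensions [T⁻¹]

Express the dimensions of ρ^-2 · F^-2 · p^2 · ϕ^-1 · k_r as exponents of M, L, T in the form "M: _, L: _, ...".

M: 0, L: 3, T: 0

Collect each base-dimension exponent across the product:
  M: −2·(1) − 2·(1) + 2·(1) − (-2) + (0) = 0
  L: −2·(-3) − 2·(1) + 2·(-1) − (-1) + (0) = 3
  T: −2·(0) − 2·(-2) + 2·(-2) − (-1) + (-1) = 0
So the dimensions are [L³].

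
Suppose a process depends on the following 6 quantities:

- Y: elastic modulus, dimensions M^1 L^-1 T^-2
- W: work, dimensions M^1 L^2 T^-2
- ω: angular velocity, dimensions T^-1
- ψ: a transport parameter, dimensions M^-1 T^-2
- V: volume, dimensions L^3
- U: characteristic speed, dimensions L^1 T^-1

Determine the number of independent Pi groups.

There are 6 variables and 3 base dimensions (M, L, T).
The dimension matrix has rank 3.
Independent dimensionless groups: 6 − 3 = 3.

3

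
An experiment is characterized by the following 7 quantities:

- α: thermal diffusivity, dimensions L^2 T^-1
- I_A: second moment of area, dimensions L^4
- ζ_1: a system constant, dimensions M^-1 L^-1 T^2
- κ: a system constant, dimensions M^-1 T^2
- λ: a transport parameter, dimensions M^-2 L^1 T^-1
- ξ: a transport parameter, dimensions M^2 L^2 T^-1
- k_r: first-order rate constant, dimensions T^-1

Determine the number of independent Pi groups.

4

There are 7 variables and 3 base dimensions (M, L, T).
The dimension matrix has rank 3.
Independent dimensionless groups: 7 − 3 = 4.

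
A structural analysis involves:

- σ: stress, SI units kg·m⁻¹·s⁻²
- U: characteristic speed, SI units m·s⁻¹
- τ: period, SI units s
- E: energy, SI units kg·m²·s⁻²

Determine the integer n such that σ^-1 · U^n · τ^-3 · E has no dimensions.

Balance the L exponent: (1)·n from U, plus −(-1) − 3·(0) + (2) = 3 from the rest, must sum to zero.
n + 3 = 0, so n = -3.

-3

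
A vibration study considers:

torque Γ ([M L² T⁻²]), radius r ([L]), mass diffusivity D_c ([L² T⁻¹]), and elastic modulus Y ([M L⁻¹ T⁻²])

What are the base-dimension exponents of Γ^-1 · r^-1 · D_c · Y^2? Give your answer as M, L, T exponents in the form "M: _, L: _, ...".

M: 1, L: -3, T: -3

Collect each base-dimension exponent across the product:
  M: −(1) − (0) + (0) + 2·(1) = 1
  L: −(2) − (1) + (2) + 2·(-1) = -3
  T: −(-2) − (0) + (-1) + 2·(-2) = -3
So the dimensions are [M L⁻³ T⁻³].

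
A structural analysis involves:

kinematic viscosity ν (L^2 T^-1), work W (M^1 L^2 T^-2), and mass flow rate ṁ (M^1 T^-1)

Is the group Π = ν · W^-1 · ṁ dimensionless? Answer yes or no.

Sum the exponent of each base dimension across the product:
  M: [ν]_M − [W]_M + [ṁ]_M = (0) − (1) + (1) = 0
  L: [ν]_L − [W]_L + [ṁ]_L = (2) − (2) + (0) = 0
  T: [ν]_T − [W]_T + [ṁ]_T = (-1) − (-2) + (-1) = 0
All base exponents vanish — dimensionless.

yes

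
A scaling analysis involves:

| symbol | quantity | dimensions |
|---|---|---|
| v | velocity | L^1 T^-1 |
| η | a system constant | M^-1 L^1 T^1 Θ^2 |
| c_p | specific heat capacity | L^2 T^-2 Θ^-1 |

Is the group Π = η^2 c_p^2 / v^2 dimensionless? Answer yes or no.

Sum the exponent of each base dimension across the product:
  M: −2·[v]_M + 2·[η]_M + 2·[c_p]_M = −2·(0) + 2·(-1) + 2·(0) = -2
  L: −2·[v]_L + 2·[η]_L + 2·[c_p]_L = −2·(1) + 2·(1) + 2·(2) = 4
  T: −2·[v]_T + 2·[η]_T + 2·[c_p]_T = −2·(-1) + 2·(1) + 2·(-2) = 0
  Θ: −2·[v]_Θ + 2·[η]_Θ + 2·[c_p]_Θ = −2·(0) + 2·(2) + 2·(-1) = 2
Net dimensions [M⁻² L⁴ Θ²] ≠ [1] — not dimensionless.

no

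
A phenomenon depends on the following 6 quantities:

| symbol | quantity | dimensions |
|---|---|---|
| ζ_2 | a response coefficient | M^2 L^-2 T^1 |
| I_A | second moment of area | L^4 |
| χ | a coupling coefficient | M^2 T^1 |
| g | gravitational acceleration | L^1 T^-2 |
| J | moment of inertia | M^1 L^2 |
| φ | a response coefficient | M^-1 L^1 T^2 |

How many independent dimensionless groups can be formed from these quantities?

There are 6 variables and 3 base dimensions (M, L, T).
The dimension matrix has rank 3.
Independent dimensionless groups: 6 − 3 = 3.

3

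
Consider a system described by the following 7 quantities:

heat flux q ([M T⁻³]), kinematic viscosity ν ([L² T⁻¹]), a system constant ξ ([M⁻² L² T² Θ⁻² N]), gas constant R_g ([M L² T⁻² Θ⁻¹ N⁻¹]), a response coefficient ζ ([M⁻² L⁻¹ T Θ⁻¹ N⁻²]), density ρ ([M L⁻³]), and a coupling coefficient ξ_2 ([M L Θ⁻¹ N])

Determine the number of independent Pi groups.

There are 7 variables and 5 base dimensions (M, L, T, Θ, N).
The dimension matrix has rank 5.
Independent dimensionless groups: 7 − 5 = 2.

2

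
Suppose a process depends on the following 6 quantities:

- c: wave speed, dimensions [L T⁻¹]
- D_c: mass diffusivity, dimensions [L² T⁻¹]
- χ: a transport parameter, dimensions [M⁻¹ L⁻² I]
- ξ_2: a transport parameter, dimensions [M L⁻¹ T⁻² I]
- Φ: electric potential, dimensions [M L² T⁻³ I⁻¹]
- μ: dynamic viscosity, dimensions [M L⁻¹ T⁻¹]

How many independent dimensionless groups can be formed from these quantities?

There are 6 variables and 4 base dimensions (M, L, T, I).
The dimension matrix has rank 4.
Independent dimensionless groups: 6 − 4 = 2.

2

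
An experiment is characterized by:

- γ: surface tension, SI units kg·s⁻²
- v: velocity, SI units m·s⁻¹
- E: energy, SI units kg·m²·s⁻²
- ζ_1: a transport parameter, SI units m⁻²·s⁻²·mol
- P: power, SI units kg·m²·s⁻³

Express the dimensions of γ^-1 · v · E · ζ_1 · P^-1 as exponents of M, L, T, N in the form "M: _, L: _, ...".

M: -1, L: -1, T: 0, N: 1

Collect each base-dimension exponent across the product:
  M: −(1) + (0) + (1) + (0) − (1) = -1
  L: −(0) + (1) + (2) + (-2) − (2) = -1
  T: −(-2) + (-1) + (-2) + (-2) − (-3) = 0
  N: −(0) + (0) + (0) + (1) − (0) = 1
So the dimensions are [M⁻¹ L⁻¹ N].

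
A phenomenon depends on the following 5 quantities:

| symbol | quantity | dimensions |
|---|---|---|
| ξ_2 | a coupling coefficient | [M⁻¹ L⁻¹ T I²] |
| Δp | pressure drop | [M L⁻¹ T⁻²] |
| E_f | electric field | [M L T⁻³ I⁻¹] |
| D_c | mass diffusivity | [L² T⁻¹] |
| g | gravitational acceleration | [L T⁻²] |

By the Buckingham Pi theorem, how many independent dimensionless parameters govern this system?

There are 5 variables and 4 base dimensions (M, L, T, I).
The dimension matrix has rank 4.
Independent dimensionless groups: 5 − 4 = 1.

1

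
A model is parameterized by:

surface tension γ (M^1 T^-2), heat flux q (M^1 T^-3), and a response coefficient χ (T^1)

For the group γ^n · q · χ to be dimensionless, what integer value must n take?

-1

Balance the M exponent: (1)·n from γ, plus (1) + (0) = 1 from the rest, must sum to zero.
n + 1 = 0, so n = -1.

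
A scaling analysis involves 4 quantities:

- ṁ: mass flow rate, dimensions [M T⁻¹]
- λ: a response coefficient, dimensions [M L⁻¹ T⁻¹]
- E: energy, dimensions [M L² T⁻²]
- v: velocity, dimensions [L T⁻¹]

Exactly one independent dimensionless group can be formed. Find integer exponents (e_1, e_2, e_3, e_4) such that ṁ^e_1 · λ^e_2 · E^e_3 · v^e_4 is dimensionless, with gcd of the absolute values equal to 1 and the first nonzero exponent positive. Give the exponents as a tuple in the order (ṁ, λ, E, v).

(2, -1, -1, 1)

M: e_1·(1) + e_2·(1) + e_3·(1) + e_4·(0) = 0
L: e_1·(0) + e_2·(-1) + e_3·(2) + e_4·(1) = 0
T: e_1·(-1) + e_2·(-1) + e_3·(-2) + e_4·(-1) = 0
Solving this homogeneous linear system for the smallest-integer solution (first nonzero entry positive) gives (2, -1, -1, 1).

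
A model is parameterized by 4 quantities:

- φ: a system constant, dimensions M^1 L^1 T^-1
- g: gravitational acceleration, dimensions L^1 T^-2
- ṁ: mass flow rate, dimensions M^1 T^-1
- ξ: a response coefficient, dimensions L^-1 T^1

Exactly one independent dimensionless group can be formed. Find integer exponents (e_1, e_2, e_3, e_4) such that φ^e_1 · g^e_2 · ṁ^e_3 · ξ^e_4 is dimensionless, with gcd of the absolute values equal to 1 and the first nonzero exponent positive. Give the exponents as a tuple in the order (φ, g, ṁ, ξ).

(1, 1, -1, 2)

M: e_1·(1) + e_2·(0) + e_3·(1) + e_4·(0) = 0
L: e_1·(1) + e_2·(1) + e_3·(0) + e_4·(-1) = 0
T: e_1·(-1) + e_2·(-2) + e_3·(-1) + e_4·(1) = 0
Solving this homogeneous linear system for the smallest-integer solution (first nonzero entry positive) gives (1, 1, -1, 2).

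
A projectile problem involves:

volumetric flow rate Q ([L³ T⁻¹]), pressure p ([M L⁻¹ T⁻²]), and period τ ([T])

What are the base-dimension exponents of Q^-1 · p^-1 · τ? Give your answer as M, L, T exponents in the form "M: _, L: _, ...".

M: -1, L: -2, T: 4

Collect each base-dimension exponent across the product:
  M: −(0) − (1) + (0) = -1
  L: −(3) − (-1) + (0) = -2
  T: −(-1) − (-2) + (1) = 4
So the dimensions are [M⁻¹ L⁻² T⁴].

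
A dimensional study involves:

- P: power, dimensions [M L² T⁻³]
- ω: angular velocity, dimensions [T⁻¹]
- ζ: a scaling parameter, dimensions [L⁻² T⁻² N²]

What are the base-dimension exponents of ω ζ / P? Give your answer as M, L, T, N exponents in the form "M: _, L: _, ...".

M: -1, L: -4, T: 0, N: 2

Collect each base-dimension exponent across the product:
  M: −(1) + (0) + (0) = -1
  L: −(2) + (0) + (-2) = -4
  T: −(-3) + (-1) + (-2) = 0
  N: −(0) + (0) + (2) = 2
So the dimensions are [M⁻¹ L⁻⁴ N²].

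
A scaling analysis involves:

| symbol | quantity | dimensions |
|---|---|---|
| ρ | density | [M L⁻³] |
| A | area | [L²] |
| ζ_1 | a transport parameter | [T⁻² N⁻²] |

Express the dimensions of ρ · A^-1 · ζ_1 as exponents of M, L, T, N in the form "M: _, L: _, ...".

Collect each base-dimension exponent across the product:
  M: (1) − (0) + (0) = 1
  L: (-3) − (2) + (0) = -5
  T: (0) − (0) + (-2) = -2
  N: (0) − (0) + (-2) = -2
So the dimensions are [M L⁻⁵ T⁻² N⁻²].

M: 1, L: -5, T: -2, N: -2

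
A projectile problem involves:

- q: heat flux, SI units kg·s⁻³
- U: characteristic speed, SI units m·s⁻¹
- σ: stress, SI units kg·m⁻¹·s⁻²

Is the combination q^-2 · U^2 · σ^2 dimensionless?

yes

Sum the exponent of each base dimension across the product:
  M: −2·[q]_M + 2·[U]_M + 2·[σ]_M = −2·(1) + 2·(0) + 2·(1) = 0
  L: −2·[q]_L + 2·[U]_L + 2·[σ]_L = −2·(0) + 2·(1) + 2·(-1) = 0
  T: −2·[q]_T + 2·[U]_T + 2·[σ]_T = −2·(-3) + 2·(-1) + 2·(-2) = 0
All base exponents vanish — dimensionless.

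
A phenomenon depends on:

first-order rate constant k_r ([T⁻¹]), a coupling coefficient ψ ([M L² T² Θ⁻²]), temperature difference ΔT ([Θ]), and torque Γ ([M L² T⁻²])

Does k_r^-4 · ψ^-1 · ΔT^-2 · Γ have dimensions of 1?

Sum the exponent of each base dimension across the product:
  M: −4·[k_r]_M − [ψ]_M − 2·[ΔT]_M + [Γ]_M = −4·(0) − (1) − 2·(0) + (1) = 0
  L: −4·[k_r]_L − [ψ]_L − 2·[ΔT]_L + [Γ]_L = −4·(0) − (2) − 2·(0) + (2) = 0
  T: −4·[k_r]_T − [ψ]_T − 2·[ΔT]_T + [Γ]_T = −4·(-1) − (2) − 2·(0) + (-2) = 0
  Θ: −4·[k_r]_Θ − [ψ]_Θ − 2·[ΔT]_Θ + [Γ]_Θ = −4·(0) − (-2) − 2·(1) + (0) = 0
All base exponents vanish — dimensionless.

yes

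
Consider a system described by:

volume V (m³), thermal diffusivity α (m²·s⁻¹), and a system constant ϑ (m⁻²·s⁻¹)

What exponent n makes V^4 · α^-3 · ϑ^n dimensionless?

Balance the L exponent: (-2)·n from ϑ, plus 4·(3) − 3·(2) = 6 from the rest, must sum to zero.
-2n + 6 = 0, so n = 3.

3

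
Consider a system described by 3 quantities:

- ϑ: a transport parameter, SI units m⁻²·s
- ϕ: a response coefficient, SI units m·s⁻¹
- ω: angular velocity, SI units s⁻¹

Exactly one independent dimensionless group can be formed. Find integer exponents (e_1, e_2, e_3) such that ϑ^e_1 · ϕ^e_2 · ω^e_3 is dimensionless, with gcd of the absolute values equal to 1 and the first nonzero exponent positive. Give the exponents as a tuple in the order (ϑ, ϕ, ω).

L: e_1·(-2) + e_2·(1) + e_3·(0) = 0
T: e_1·(1) + e_2·(-1) + e_3·(-1) = 0
Solving this homogeneous linear system for the smallest-integer solution (first nonzero entry positive) gives (1, 2, -1).

(1, 2, -1)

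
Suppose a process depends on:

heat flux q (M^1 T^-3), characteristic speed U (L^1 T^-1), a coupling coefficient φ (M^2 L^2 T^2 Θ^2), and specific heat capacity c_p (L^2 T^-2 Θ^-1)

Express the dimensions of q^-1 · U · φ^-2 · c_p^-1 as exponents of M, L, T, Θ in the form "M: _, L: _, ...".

Collect each base-dimension exponent across the product:
  M: −(1) + (0) − 2·(2) − (0) = -5
  L: −(0) + (1) − 2·(2) − (2) = -5
  T: −(-3) + (-1) − 2·(2) − (-2) = 0
  Θ: −(0) + (0) − 2·(2) − (-1) = -3
So the dimensions are [M⁻⁵ L⁻⁵ Θ⁻³].

M: -5, L: -5, T: 0, Θ: -3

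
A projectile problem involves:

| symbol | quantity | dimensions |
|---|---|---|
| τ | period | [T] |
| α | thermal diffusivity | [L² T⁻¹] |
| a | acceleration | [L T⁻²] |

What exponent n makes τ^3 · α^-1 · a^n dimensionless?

2

Balance the L exponent: (1)·n from a, plus 3·(0) − (2) = -2 from the rest, must sum to zero.
n − 2 = 0, so n = 2.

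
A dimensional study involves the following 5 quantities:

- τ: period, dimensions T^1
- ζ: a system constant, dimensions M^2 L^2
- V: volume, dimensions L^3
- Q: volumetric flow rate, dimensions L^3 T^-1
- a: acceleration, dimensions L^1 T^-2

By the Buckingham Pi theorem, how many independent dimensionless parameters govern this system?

2

There are 5 variables and 3 base dimensions (M, L, T).
The dimension matrix has rank 3.
Independent dimensionless groups: 5 − 3 = 2.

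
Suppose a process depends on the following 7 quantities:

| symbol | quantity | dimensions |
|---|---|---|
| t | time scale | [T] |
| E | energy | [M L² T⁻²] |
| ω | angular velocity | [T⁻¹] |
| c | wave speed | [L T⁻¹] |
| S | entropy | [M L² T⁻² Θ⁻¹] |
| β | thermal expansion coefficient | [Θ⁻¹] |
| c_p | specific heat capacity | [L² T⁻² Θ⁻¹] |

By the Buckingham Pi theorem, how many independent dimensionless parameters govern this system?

3

There are 7 variables and 4 base dimensions (M, L, T, Θ).
The dimension matrix has rank 4.
Independent dimensionless groups: 7 − 4 = 3.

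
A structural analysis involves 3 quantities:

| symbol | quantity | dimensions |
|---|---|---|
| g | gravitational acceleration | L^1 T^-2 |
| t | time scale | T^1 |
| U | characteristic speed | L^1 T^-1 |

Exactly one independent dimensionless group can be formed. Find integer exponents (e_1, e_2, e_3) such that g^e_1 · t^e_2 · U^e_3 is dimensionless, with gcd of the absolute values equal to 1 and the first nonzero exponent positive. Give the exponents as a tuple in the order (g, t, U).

(1, 1, -1)

L: e_1·(1) + e_2·(0) + e_3·(1) = 0
T: e_1·(-2) + e_2·(1) + e_3·(-1) = 0
Solving this homogeneous linear system for the smallest-integer solution (first nonzero entry positive) gives (1, 1, -1).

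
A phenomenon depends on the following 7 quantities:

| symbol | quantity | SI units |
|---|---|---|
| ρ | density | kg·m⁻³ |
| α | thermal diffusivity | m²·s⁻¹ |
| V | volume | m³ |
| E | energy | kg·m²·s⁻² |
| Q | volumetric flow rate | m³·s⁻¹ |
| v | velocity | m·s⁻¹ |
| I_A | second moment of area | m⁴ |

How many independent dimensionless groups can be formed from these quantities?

4

There are 7 variables and 3 base dimensions (M, L, T).
The dimension matrix has rank 3.
Independent dimensionless groups: 7 − 3 = 4.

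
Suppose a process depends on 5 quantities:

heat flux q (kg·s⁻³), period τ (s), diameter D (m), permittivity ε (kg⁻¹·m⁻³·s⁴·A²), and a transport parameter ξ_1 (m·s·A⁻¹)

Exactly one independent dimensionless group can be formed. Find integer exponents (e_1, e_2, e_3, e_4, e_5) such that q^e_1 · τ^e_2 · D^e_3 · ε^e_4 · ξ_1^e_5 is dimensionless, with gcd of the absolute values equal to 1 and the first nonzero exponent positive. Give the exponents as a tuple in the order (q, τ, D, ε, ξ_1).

M: e_1·(1) + e_2·(0) + e_3·(0) + e_4·(-1) + e_5·(0) = 0
L: e_1·(0) + e_2·(0) + e_3·(1) + e_4·(-3) + e_5·(1) = 0
T: e_1·(-3) + e_2·(1) + e_3·(0) + e_4·(4) + e_5·(1) = 0
I: e_1·(0) + e_2·(0) + e_3·(0) + e_4·(2) + e_5·(-1) = 0
Solving this homogeneous linear system for the smallest-integer solution (first nonzero entry positive) gives (1, -3, 1, 1, 2).

(1, -3, 1, 1, 2)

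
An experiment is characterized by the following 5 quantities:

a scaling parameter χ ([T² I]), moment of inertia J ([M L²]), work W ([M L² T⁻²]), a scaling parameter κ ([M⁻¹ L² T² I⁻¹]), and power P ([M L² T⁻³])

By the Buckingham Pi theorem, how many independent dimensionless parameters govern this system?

There are 5 variables and 4 base dimensions (M, L, T, I).
The dimension matrix has rank 4.
Independent dimensionless groups: 5 − 4 = 1.

1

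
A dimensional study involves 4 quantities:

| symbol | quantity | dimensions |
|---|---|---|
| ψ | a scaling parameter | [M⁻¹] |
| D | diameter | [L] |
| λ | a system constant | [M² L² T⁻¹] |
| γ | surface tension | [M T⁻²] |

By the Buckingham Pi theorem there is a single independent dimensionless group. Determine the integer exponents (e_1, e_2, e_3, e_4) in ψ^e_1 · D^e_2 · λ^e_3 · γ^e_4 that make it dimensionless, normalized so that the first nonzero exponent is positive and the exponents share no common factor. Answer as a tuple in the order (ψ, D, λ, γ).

M: e_1·(-1) + e_2·(0) + e_3·(2) + e_4·(1) = 0
L: e_1·(0) + e_2·(1) + e_3·(2) + e_4·(0) = 0
T: e_1·(0) + e_2·(0) + e_3·(-1) + e_4·(-2) = 0
Solving this homogeneous linear system for the smallest-integer solution (first nonzero entry positive) gives (3, -4, 2, -1).

(3, -4, 2, -1)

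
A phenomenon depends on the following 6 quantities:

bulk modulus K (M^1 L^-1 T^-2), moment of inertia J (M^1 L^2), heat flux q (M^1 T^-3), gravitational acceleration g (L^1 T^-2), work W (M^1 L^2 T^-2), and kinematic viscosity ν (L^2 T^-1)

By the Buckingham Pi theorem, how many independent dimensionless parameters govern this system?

3

There are 6 variables and 3 base dimensions (M, L, T).
The dimension matrix has rank 3.
Independent dimensionless groups: 6 − 3 = 3.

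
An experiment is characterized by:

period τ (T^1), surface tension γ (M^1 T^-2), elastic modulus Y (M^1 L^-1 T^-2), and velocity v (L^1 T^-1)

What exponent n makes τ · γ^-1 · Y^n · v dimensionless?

Balance the M exponent: (1)·n from Y, plus (0) − (1) + (0) = -1 from the rest, must sum to zero.
n − 1 = 0, so n = 1.

1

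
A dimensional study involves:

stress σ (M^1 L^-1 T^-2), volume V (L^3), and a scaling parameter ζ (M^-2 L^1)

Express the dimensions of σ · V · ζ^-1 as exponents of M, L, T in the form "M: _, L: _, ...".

M: 3, L: 1, T: -2

Collect each base-dimension exponent across the product:
  M: (1) + (0) − (-2) = 3
  L: (-1) + (3) − (1) = 1
  T: (-2) + (0) − (0) = -2
So the dimensions are [M³ L T⁻²].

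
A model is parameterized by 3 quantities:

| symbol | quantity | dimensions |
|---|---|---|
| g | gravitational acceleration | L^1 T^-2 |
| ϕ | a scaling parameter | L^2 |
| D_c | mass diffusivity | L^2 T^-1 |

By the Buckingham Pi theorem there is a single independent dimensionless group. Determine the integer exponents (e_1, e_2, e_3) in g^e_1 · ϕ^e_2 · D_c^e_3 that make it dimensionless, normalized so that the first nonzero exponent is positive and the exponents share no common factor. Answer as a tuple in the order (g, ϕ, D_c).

L: e_1·(1) + e_2·(2) + e_3·(2) = 0
T: e_1·(-2) + e_2·(0) + e_3·(-1) = 0
Solving this homogeneous linear system for the smallest-integer solution (first nonzero entry positive) gives (2, 3, -4).

(2, 3, -4)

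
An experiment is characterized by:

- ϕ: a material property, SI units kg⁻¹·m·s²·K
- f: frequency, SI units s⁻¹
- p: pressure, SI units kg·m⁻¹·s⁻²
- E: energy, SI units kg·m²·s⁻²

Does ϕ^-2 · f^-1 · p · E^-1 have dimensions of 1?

Sum the exponent of each base dimension across the product:
  M: −2·[ϕ]_M − [f]_M + [p]_M − [E]_M = −2·(-1) − (0) + (1) − (1) = 2
  L: −2·[ϕ]_L − [f]_L + [p]_L − [E]_L = −2·(1) − (0) + (-1) − (2) = -5
  T: −2·[ϕ]_T − [f]_T + [p]_T − [E]_T = −2·(2) − (-1) + (-2) − (-2) = -3
  Θ: −2·[ϕ]_Θ − [f]_Θ + [p]_Θ − [E]_Θ = −2·(1) − (0) + (0) − (0) = -2
Net dimensions [M² L⁻⁵ T⁻³ Θ⁻²] ≠ [1] — not dimensionless.

no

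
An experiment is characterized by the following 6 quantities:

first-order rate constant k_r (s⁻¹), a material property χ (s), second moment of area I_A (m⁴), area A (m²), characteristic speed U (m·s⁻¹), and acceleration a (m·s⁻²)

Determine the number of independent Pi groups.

There are 6 variables and 2 base dimensions (L, T).
The dimension matrix has rank 2.
Independent dimensionless groups: 6 − 2 = 4.

4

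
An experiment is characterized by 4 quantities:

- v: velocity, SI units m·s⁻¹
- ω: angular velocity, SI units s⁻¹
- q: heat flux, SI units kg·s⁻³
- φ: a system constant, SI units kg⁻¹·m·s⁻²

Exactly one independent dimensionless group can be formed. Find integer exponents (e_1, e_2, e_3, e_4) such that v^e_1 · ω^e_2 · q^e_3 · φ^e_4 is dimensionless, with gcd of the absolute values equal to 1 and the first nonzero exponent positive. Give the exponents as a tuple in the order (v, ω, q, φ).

M: e_1·(0) + e_2·(0) + e_3·(1) + e_4·(-1) = 0
L: e_1·(1) + e_2·(0) + e_3·(0) + e_4·(1) = 0
T: e_1·(-1) + e_2·(-1) + e_3·(-3) + e_4·(-2) = 0
Solving this homogeneous linear system for the smallest-integer solution (first nonzero entry positive) gives (1, 4, -1, -1).

(1, 4, -1, -1)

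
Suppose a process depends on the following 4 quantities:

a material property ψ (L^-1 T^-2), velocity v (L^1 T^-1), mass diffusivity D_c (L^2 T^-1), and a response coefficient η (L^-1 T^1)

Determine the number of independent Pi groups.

There are 4 variables and 2 base dimensions (L, T).
The dimension matrix has rank 2.
Independent dimensionless groups: 4 − 2 = 2.

2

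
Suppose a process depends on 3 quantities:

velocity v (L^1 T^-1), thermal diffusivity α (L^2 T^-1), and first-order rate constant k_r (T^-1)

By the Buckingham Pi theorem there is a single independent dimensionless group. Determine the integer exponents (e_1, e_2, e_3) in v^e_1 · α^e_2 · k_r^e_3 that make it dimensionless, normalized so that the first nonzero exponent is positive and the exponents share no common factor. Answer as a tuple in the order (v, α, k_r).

L: e_1·(1) + e_2·(2) + e_3·(0) = 0
T: e_1·(-1) + e_2·(-1) + e_3·(-1) = 0
Solving this homogeneous linear system for the smallest-integer solution (first nonzero entry positive) gives (2, -1, -1).

(2, -1, -1)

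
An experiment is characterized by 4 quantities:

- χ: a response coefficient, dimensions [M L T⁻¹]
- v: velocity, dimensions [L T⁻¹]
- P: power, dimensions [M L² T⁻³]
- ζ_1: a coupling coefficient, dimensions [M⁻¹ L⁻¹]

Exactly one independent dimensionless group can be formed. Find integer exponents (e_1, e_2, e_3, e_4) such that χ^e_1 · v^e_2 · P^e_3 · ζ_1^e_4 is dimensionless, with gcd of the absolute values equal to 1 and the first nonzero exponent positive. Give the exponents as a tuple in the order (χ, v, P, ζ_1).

(2, 1, -1, 1)

M: e_1·(1) + e_2·(0) + e_3·(1) + e_4·(-1) = 0
L: e_1·(1) + e_2·(1) + e_3·(2) + e_4·(-1) = 0
T: e_1·(-1) + e_2·(-1) + e_3·(-3) + e_4·(0) = 0
Solving this homogeneous linear system for the smallest-integer solution (first nonzero entry positive) gives (2, 1, -1, 1).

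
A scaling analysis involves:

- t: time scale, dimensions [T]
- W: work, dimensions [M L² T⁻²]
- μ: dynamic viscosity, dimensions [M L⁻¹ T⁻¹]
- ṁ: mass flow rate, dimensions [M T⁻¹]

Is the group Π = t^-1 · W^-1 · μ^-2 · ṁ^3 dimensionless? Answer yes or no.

yes

Sum the exponent of each base dimension across the product:
  M: −[t]_M − [W]_M − 2·[μ]_M + 3·[ṁ]_M = −(0) − (1) − 2·(1) + 3·(1) = 0
  L: −[t]_L − [W]_L − 2·[μ]_L + 3·[ṁ]_L = −(0) − (2) − 2·(-1) + 3·(0) = 0
  T: −[t]_T − [W]_T − 2·[μ]_T + 3·[ṁ]_T = −(1) − (-2) − 2·(-1) + 3·(-1) = 0
  Θ: −[t]_Θ − [W]_Θ − 2·[μ]_Θ + 3·[ṁ]_Θ = −(0) − (0) − 2·(0) + 3·(0) = 0
All base exponents vanish — dimensionless.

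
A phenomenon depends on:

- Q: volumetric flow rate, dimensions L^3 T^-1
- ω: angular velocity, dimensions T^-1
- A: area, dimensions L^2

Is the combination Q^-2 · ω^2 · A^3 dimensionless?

Sum the exponent of each base dimension across the product:
  M: −2·[Q]_M + 2·[ω]_M + 3·[A]_M = −2·(0) + 2·(0) + 3·(0) = 0
  L: −2·[Q]_L + 2·[ω]_L + 3·[A]_L = −2·(3) + 2·(0) + 3·(2) = 0
  T: −2·[Q]_T + 2·[ω]_T + 3·[A]_T = −2·(-1) + 2·(-1) + 3·(0) = 0
All base exponents vanish — dimensionless.

yes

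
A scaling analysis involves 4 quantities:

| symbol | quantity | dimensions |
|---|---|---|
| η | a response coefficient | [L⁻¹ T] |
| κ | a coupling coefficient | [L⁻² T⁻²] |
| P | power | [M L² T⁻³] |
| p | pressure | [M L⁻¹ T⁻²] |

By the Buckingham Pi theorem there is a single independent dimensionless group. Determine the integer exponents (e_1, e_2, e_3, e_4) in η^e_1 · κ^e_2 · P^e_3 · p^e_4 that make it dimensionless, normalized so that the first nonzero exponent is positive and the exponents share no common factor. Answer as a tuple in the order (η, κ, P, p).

(4, 1, 2, -2)

M: e_1·(0) + e_2·(0) + e_3·(1) + e_4·(1) = 0
L: e_1·(-1) + e_2·(-2) + e_3·(2) + e_4·(-1) = 0
T: e_1·(1) + e_2·(-2) + e_3·(-3) + e_4·(-2) = 0
Solving this homogeneous linear system for the smallest-integer solution (first nonzero entry positive) gives (4, 1, 2, -2).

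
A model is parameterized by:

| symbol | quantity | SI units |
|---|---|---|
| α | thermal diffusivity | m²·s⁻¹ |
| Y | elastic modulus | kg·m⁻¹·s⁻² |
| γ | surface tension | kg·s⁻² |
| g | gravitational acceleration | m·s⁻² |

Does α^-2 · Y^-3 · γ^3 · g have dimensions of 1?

Sum the exponent of each base dimension across the product:
  M: −2·[α]_M − 3·[Y]_M + 3·[γ]_M + [g]_M = −2·(0) − 3·(1) + 3·(1) + (0) = 0
  L: −2·[α]_L − 3·[Y]_L + 3·[γ]_L + [g]_L = −2·(2) − 3·(-1) + 3·(0) + (1) = 0
  T: −2·[α]_T − 3·[Y]_T + 3·[γ]_T + [g]_T = −2·(-1) − 3·(-2) + 3·(-2) + (-2) = 0
  I: −2·[α]_I − 3·[Y]_I + 3·[γ]_I + [g]_I = −2·(0) − 3·(0) + 3·(0) + (0) = 0
All base exponents vanish — dimensionless.

yes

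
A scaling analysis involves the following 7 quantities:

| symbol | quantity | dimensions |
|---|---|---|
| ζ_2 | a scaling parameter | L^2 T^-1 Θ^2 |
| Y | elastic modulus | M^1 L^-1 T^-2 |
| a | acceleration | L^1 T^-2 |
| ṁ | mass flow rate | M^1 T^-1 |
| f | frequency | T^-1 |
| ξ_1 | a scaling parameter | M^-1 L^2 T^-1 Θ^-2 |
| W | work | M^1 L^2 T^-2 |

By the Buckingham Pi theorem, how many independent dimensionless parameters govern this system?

There are 7 variables and 4 base dimensions (M, L, T, Θ).
The dimension matrix has rank 4.
Independent dimensionless groups: 7 − 4 = 3.

3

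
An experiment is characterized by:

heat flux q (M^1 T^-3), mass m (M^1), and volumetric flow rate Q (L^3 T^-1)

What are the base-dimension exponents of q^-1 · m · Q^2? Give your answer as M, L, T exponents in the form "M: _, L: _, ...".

M: 0, L: 6, T: 1

Collect each base-dimension exponent across the product:
  M: −(1) + (1) + 2·(0) = 0
  L: −(0) + (0) + 2·(3) = 6
  T: −(-3) + (0) + 2·(-1) = 1
So the dimensions are [L⁶ T].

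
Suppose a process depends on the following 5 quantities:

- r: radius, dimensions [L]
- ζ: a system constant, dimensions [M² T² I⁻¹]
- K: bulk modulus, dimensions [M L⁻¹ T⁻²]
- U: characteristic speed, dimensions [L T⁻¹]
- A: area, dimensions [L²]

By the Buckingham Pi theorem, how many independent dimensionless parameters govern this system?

There are 5 variables and 4 base dimensions (M, L, T, I).
The dimension matrix has rank 4.
Independent dimensionless groups: 5 − 4 = 1.

1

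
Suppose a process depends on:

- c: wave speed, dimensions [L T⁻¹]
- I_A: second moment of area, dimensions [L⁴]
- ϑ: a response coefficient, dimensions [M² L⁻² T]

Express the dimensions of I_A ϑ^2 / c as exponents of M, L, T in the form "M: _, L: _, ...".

M: 4, L: -1, T: 3

Collect each base-dimension exponent across the product:
  M: −(0) + (0) + 2·(2) = 4
  L: −(1) + (4) + 2·(-2) = -1
  T: −(-1) + (0) + 2·(1) = 3
So the dimensions are [M⁴ L⁻¹ T³].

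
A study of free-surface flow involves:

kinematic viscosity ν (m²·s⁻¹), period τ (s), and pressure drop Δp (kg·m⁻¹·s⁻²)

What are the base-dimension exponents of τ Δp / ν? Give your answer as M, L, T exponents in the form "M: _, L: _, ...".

M: 1, L: -3, T: 0

Collect each base-dimension exponent across the product:
  M: −(0) + (0) + (1) = 1
  L: −(2) + (0) + (-1) = -3
  T: −(-1) + (1) + (-2) = 0
So the dimensions are [M L⁻³].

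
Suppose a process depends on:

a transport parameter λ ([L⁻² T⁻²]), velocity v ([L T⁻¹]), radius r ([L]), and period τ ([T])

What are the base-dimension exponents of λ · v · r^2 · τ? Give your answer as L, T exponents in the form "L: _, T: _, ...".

L: 1, T: -2

Collect each base-dimension exponent across the product:
  L: (-2) + (1) + 2·(1) + (0) = 1
  T: (-2) + (-1) + 2·(0) + (1) = -2
So the dimensions are [L T⁻²].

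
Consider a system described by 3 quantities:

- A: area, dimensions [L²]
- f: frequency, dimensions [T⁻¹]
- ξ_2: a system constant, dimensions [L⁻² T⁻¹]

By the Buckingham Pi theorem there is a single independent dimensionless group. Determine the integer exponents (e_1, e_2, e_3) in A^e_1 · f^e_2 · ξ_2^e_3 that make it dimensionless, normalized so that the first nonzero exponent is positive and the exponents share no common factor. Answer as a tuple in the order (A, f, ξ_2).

(1, -1, 1)

L: e_1·(2) + e_2·(0) + e_3·(-2) = 0
T: e_1·(0) + e_2·(-1) + e_3·(-1) = 0
Solving this homogeneous linear system for the smallest-integer solution (first nonzero entry positive) gives (1, -1, 1).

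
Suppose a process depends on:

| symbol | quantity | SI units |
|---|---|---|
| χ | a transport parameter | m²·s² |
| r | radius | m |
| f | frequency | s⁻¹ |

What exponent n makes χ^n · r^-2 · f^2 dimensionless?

1

Balance the L exponent: (2)·n from χ, plus −2·(1) + 2·(0) = -2 from the rest, must sum to zero.
2n − 2 = 0, so n = 1.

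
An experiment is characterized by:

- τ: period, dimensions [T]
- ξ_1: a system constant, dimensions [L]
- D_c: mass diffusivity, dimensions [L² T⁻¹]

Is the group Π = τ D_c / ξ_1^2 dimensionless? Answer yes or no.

Sum the exponent of each base dimension across the product:
  M: [τ]_M − 2·[ξ_1]_M + [D_c]_M = (0) − 2·(0) + (0) = 0
  L: [τ]_L − 2·[ξ_1]_L + [D_c]_L = (0) − 2·(1) + (2) = 0
  T: [τ]_T − 2·[ξ_1]_T + [D_c]_T = (1) − 2·(0) + (-1) = 0
All base exponents vanish — dimensionless.

yes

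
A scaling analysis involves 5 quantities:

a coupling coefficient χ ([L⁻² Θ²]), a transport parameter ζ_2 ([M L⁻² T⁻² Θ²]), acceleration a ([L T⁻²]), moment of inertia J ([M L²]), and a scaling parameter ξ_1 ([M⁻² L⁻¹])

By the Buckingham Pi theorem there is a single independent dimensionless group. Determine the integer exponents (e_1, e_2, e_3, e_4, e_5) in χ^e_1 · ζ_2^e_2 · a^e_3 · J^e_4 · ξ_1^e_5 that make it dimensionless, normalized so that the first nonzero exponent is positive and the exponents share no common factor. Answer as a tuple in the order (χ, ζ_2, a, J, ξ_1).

M: e_1·(0) + e_2·(1) + e_3·(0) + e_4·(1) + e_5·(-2) = 0
L: e_1·(-2) + e_2·(-2) + e_3·(1) + e_4·(2) + e_5·(-1) = 0
T: e_1·(0) + e_2·(-2) + e_3·(-2) + e_4·(0) + e_5·(0) = 0
Θ: e_1·(2) + e_2·(2) + e_3·(0) + e_4·(0) + e_5·(0) = 0
Solving this homogeneous linear system for the smallest-integer solution (first nonzero entry positive) gives (1, -1, 1, -1, -1).

(1, -1, 1, -1, -1)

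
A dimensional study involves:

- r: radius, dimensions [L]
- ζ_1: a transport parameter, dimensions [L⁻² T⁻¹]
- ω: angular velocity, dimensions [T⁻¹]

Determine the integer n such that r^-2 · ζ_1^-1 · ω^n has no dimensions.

Balance the T exponent: (-1)·n from ω, plus −2·(0) − (-1) = 1 from the rest, must sum to zero.
−n + 1 = 0, so n = 1.

1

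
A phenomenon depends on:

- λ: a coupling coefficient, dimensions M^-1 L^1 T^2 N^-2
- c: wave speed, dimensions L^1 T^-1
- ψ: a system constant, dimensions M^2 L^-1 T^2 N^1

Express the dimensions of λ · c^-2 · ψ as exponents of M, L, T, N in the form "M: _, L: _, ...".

Collect each base-dimension exponent across the product:
  M: (-1) − 2·(0) + (2) = 1
  L: (1) − 2·(1) + (-1) = -2
  T: (2) − 2·(-1) + (2) = 6
  N: (-2) − 2·(0) + (1) = -1
So the dimensions are [M L⁻² T⁶ N⁻¹].

M: 1, L: -2, T: 6, N: -1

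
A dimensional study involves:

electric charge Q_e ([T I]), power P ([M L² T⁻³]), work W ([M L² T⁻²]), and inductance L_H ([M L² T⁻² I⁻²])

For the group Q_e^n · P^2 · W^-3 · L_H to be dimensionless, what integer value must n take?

Balance the T exponent: (1)·n from Q_e, plus 2·(-3) − 3·(-2) + (-2) = -2 from the rest, must sum to zero.
n − 2 = 0, so n = 2.

2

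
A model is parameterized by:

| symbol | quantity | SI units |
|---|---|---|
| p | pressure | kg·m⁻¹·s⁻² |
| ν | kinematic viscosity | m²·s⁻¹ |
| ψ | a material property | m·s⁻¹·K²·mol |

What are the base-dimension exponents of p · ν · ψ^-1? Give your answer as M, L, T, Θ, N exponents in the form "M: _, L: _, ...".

M: 1, L: 0, T: -2, Θ: -2, N: -1

Collect each base-dimension exponent across the product:
  M: (1) + (0) − (0) = 1
  L: (-1) + (2) − (1) = 0
  T: (-2) + (-1) − (-1) = -2
  Θ: (0) + (0) − (2) = -2
  N: (0) + (0) − (1) = -1
So the dimensions are [M T⁻² Θ⁻² N⁻¹].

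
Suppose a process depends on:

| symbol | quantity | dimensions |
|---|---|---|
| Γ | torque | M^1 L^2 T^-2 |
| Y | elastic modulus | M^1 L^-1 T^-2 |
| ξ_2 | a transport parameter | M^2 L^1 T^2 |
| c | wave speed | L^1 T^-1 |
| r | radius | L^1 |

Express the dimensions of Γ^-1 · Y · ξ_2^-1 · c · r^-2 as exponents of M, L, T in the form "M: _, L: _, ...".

Collect each base-dimension exponent across the product:
  M: −(1) + (1) − (2) + (0) − 2·(0) = -2
  L: −(2) + (-1) − (1) + (1) − 2·(1) = -5
  T: −(-2) + (-2) − (2) + (-1) − 2·(0) = -3
So the dimensions are [M⁻² L⁻⁵ T⁻³].

M: -2, L: -5, T: -3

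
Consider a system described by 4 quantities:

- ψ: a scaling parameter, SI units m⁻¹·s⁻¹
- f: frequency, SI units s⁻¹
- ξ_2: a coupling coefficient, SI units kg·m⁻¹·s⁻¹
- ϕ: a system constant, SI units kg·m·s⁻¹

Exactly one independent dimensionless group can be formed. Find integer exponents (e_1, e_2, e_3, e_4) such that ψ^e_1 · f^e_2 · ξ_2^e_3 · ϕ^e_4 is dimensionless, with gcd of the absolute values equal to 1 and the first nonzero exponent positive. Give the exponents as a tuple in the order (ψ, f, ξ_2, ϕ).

M: e_1·(0) + e_2·(0) + e_3·(1) + e_4·(1) = 0
L: e_1·(-1) + e_2·(0) + e_3·(-1) + e_4·(1) = 0
T: e_1·(-1) + e_2·(-1) + e_3·(-1) + e_4·(-1) = 0
Solving this homogeneous linear system for the smallest-integer solution (first nonzero entry positive) gives (2, -2, -1, 1).

(2, -2, -1, 1)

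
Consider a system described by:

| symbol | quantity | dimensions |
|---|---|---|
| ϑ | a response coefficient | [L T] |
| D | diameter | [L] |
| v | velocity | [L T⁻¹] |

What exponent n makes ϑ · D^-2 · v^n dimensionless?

1

Balance the L exponent: (1)·n from v, plus (1) − 2·(1) = -1 from the rest, must sum to zero.
n − 1 = 0, so n = 1.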